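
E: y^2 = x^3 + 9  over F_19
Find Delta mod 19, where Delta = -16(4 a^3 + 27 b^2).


4 a^3 + 27 b^2 = 4*0^3 + 27*9^2 = 0 + 2187 = 2187
Delta = -16 * (2187) = -34992
Delta mod 19 = 6

Delta = 6 (mod 19)


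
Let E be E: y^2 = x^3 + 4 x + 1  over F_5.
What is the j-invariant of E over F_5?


Delta = -16(4 a^3 + 27 b^2) mod 5 = 2
-1728 * (4 a)^3 = -1728 * (4*4)^3 mod 5 = 2
j = 2 * 2^(-1) mod 5 = 1

j = 1 (mod 5)


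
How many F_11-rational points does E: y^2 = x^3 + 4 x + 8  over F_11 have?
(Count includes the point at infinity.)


For each x in F_11, count y with y^2 = x^3 + 4 x + 8 mod 11:
  x = 3: RHS = 3, y in [5, 6]  -> 2 point(s)
  x = 4: RHS = 0, y in [0]  -> 1 point(s)
  x = 7: RHS = 5, y in [4, 7]  -> 2 point(s)
  x = 9: RHS = 3, y in [5, 6]  -> 2 point(s)
  x = 10: RHS = 3, y in [5, 6]  -> 2 point(s)
Affine points: 9. Add the point at infinity: total = 10.

#E(F_11) = 10


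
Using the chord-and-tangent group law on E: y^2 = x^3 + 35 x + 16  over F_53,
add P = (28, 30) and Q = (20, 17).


P != Q, so use the chord formula.
s = (y2 - y1) / (x2 - x1) = (40) / (45) mod 53 = 48
x3 = s^2 - x1 - x2 mod 53 = 48^2 - 28 - 20 = 30
y3 = s (x1 - x3) - y1 mod 53 = 48 * (28 - 30) - 30 = 33

P + Q = (30, 33)


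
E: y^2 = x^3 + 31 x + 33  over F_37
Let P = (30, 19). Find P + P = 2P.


Doubling: s = (3 x1^2 + a) / (2 y1)
s = (3*30^2 + 31) / (2*19) mod 37 = 30
x3 = s^2 - 2 x1 mod 37 = 30^2 - 2*30 = 26
y3 = s (x1 - x3) - y1 mod 37 = 30 * (30 - 26) - 19 = 27

2P = (26, 27)


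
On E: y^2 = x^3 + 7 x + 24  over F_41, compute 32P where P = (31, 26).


k = 32 = 100000_2 (binary, LSB first: 000001)
Double-and-add from P = (31, 26):
  bit 0 = 0: acc unchanged = O
  bit 1 = 0: acc unchanged = O
  bit 2 = 0: acc unchanged = O
  bit 3 = 0: acc unchanged = O
  bit 4 = 0: acc unchanged = O
  bit 5 = 1: acc = O + (40, 4) = (40, 4)

32P = (40, 4)


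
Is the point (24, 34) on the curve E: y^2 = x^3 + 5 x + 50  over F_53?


Check whether y^2 = x^3 + 5 x + 50 (mod 53) for (x, y) = (24, 34).
LHS: y^2 = 34^2 mod 53 = 43
RHS: x^3 + 5 x + 50 = 24^3 + 5*24 + 50 mod 53 = 2
LHS != RHS

No, not on the curve


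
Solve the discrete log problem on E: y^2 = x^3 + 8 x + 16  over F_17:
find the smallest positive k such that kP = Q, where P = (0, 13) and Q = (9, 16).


Enumerate multiples of P until we hit Q = (9, 16):
  1P = (0, 13)
  2P = (1, 5)
  3P = (12, 15)
  4P = (14, 13)
  5P = (3, 4)
  6P = (6, 5)
  7P = (9, 16)
Match found at i = 7.

k = 7


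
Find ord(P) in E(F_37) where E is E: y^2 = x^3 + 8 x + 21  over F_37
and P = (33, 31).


Compute successive multiples of P until we hit O:
  1P = (33, 31)
  2P = (1, 17)
  3P = (36, 7)
  4P = (32, 35)
  5P = (25, 11)
  6P = (13, 19)
  7P = (18, 15)
  8P = (22, 35)
  ... (continuing to 23P)
  23P = O

ord(P) = 23


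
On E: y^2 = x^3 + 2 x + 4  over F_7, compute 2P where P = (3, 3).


Doubling: s = (3 x1^2 + a) / (2 y1)
s = (3*3^2 + 2) / (2*3) mod 7 = 6
x3 = s^2 - 2 x1 mod 7 = 6^2 - 2*3 = 2
y3 = s (x1 - x3) - y1 mod 7 = 6 * (3 - 2) - 3 = 3

2P = (2, 3)


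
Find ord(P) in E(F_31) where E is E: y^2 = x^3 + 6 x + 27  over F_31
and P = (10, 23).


Compute successive multiples of P until we hit O:
  1P = (10, 23)
  2P = (13, 15)
  3P = (22, 9)
  4P = (15, 19)
  5P = (24, 13)
  6P = (7, 28)
  7P = (3, 17)
  8P = (20, 26)
  ... (continuing to 17P)
  17P = O

ord(P) = 17


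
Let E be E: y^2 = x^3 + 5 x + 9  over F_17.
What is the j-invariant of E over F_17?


Delta = -16(4 a^3 + 27 b^2) mod 17 = 1
-1728 * (4 a)^3 = -1728 * (4*5)^3 mod 17 = 9
j = 9 * 1^(-1) mod 17 = 9

j = 9 (mod 17)


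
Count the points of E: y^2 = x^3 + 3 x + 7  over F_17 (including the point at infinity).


For each x in F_17, count y with y^2 = x^3 + 3 x + 7 mod 17:
  x = 2: RHS = 4, y in [2, 15]  -> 2 point(s)
  x = 3: RHS = 9, y in [3, 14]  -> 2 point(s)
  x = 4: RHS = 15, y in [7, 10]  -> 2 point(s)
  x = 8: RHS = 16, y in [4, 13]  -> 2 point(s)
  x = 9: RHS = 15, y in [7, 10]  -> 2 point(s)
  x = 10: RHS = 0, y in [0]  -> 1 point(s)
  x = 13: RHS = 16, y in [4, 13]  -> 2 point(s)
Affine points: 13. Add the point at infinity: total = 14.

#E(F_17) = 14


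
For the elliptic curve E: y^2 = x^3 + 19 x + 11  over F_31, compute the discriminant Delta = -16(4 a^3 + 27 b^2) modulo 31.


4 a^3 + 27 b^2 = 4*19^3 + 27*11^2 = 27436 + 3267 = 30703
Delta = -16 * (30703) = -491248
Delta mod 31 = 9

Delta = 9 (mod 31)


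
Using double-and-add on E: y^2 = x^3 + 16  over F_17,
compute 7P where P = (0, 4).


k = 7 = 111_2 (binary, LSB first: 111)
Double-and-add from P = (0, 4):
  bit 0 = 1: acc = O + (0, 4) = (0, 4)
  bit 1 = 1: acc = (0, 4) + (0, 13) = O
  bit 2 = 1: acc = O + (0, 4) = (0, 4)

7P = (0, 4)


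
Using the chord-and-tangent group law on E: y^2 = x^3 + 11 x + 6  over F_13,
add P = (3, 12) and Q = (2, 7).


P != Q, so use the chord formula.
s = (y2 - y1) / (x2 - x1) = (8) / (12) mod 13 = 5
x3 = s^2 - x1 - x2 mod 13 = 5^2 - 3 - 2 = 7
y3 = s (x1 - x3) - y1 mod 13 = 5 * (3 - 7) - 12 = 7

P + Q = (7, 7)


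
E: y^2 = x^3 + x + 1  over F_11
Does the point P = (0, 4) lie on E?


Check whether y^2 = x^3 + 1 x + 1 (mod 11) for (x, y) = (0, 4).
LHS: y^2 = 4^2 mod 11 = 5
RHS: x^3 + 1 x + 1 = 0^3 + 1*0 + 1 mod 11 = 1
LHS != RHS

No, not on the curve


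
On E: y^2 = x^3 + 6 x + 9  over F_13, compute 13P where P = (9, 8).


k = 13 = 1101_2 (binary, LSB first: 1011)
Double-and-add from P = (9, 8):
  bit 0 = 1: acc = O + (9, 8) = (9, 8)
  bit 1 = 0: acc unchanged = (9, 8)
  bit 2 = 1: acc = (9, 8) + (2, 4) = (1, 4)
  bit 3 = 1: acc = (1, 4) + (10, 4) = (2, 9)

13P = (2, 9)


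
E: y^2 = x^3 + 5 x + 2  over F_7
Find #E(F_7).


For each x in F_7, count y with y^2 = x^3 + 5 x + 2 mod 7:
  x = 0: RHS = 2, y in [3, 4]  -> 2 point(s)
  x = 1: RHS = 1, y in [1, 6]  -> 2 point(s)
  x = 3: RHS = 2, y in [3, 4]  -> 2 point(s)
  x = 4: RHS = 2, y in [3, 4]  -> 2 point(s)
Affine points: 8. Add the point at infinity: total = 9.

#E(F_7) = 9


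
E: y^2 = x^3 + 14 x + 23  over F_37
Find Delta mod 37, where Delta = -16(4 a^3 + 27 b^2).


4 a^3 + 27 b^2 = 4*14^3 + 27*23^2 = 10976 + 14283 = 25259
Delta = -16 * (25259) = -404144
Delta mod 37 = 7

Delta = 7 (mod 37)


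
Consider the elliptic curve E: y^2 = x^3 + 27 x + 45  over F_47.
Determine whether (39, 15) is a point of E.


Check whether y^2 = x^3 + 27 x + 45 (mod 47) for (x, y) = (39, 15).
LHS: y^2 = 15^2 mod 47 = 37
RHS: x^3 + 27 x + 45 = 39^3 + 27*39 + 45 mod 47 = 22
LHS != RHS

No, not on the curve


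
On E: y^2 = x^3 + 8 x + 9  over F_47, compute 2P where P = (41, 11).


Doubling: s = (3 x1^2 + a) / (2 y1)
s = (3*41^2 + 8) / (2*11) mod 47 = 1
x3 = s^2 - 2 x1 mod 47 = 1^2 - 2*41 = 13
y3 = s (x1 - x3) - y1 mod 47 = 1 * (41 - 13) - 11 = 17

2P = (13, 17)


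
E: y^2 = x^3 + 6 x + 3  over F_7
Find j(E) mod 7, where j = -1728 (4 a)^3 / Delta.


Delta = -16(4 a^3 + 27 b^2) mod 7 = 5
-1728 * (4 a)^3 = -1728 * (4*6)^3 mod 7 = 6
j = 6 * 5^(-1) mod 7 = 4

j = 4 (mod 7)


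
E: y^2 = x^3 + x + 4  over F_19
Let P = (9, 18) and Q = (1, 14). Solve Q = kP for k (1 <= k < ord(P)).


Enumerate multiples of P until we hit Q = (1, 14):
  1P = (9, 18)
  2P = (8, 12)
  3P = (0, 17)
  4P = (14, 11)
  5P = (1, 5)
  6P = (6, 13)
  7P = (11, 4)
  8P = (10, 8)
  9P = (5, 18)
  10P = (5, 1)
  11P = (10, 11)
  12P = (11, 15)
  13P = (6, 6)
  14P = (1, 14)
Match found at i = 14.

k = 14


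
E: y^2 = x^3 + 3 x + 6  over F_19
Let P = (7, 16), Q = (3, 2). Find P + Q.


P != Q, so use the chord formula.
s = (y2 - y1) / (x2 - x1) = (5) / (15) mod 19 = 13
x3 = s^2 - x1 - x2 mod 19 = 13^2 - 7 - 3 = 7
y3 = s (x1 - x3) - y1 mod 19 = 13 * (7 - 7) - 16 = 3

P + Q = (7, 3)


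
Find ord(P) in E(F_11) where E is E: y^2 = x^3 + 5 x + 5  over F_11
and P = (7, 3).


Compute successive multiples of P until we hit O:
  1P = (7, 3)
  2P = (2, 10)
  3P = (0, 7)
  4P = (5, 10)
  5P = (3, 5)
  6P = (4, 1)
  7P = (9, 3)
  8P = (6, 8)
  ... (continuing to 18P)
  18P = O

ord(P) = 18


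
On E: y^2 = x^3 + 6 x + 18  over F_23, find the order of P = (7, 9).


Compute successive multiples of P until we hit O:
  1P = (7, 9)
  2P = (18, 1)
  3P = (1, 18)
  4P = (0, 15)
  5P = (5, 9)
  6P = (11, 14)
  7P = (8, 7)
  8P = (12, 1)
  ... (continuing to 21P)
  21P = O

ord(P) = 21


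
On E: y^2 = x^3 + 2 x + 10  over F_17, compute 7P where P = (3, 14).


k = 7 = 111_2 (binary, LSB first: 111)
Double-and-add from P = (3, 14):
  bit 0 = 1: acc = O + (3, 14) = (3, 14)
  bit 1 = 1: acc = (3, 14) + (15, 10) = (1, 8)
  bit 2 = 1: acc = (1, 8) + (5, 14) = (9, 14)

7P = (9, 14)


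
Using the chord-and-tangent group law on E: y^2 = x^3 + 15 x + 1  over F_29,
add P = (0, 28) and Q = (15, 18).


P != Q, so use the chord formula.
s = (y2 - y1) / (x2 - x1) = (19) / (15) mod 29 = 9
x3 = s^2 - x1 - x2 mod 29 = 9^2 - 0 - 15 = 8
y3 = s (x1 - x3) - y1 mod 29 = 9 * (0 - 8) - 28 = 16

P + Q = (8, 16)


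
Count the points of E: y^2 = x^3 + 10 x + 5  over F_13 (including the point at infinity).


For each x in F_13, count y with y^2 = x^3 + 10 x + 5 mod 13:
  x = 1: RHS = 3, y in [4, 9]  -> 2 point(s)
  x = 3: RHS = 10, y in [6, 7]  -> 2 point(s)
  x = 8: RHS = 12, y in [5, 8]  -> 2 point(s)
  x = 10: RHS = 0, y in [0]  -> 1 point(s)
  x = 11: RHS = 3, y in [4, 9]  -> 2 point(s)
Affine points: 9. Add the point at infinity: total = 10.

#E(F_13) = 10


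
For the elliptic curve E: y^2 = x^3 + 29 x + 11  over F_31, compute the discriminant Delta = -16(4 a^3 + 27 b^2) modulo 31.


4 a^3 + 27 b^2 = 4*29^3 + 27*11^2 = 97556 + 3267 = 100823
Delta = -16 * (100823) = -1613168
Delta mod 31 = 10

Delta = 10 (mod 31)


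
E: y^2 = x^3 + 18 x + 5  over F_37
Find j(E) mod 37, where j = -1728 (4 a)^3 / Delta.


Delta = -16(4 a^3 + 27 b^2) mod 37 = 12
-1728 * (4 a)^3 = -1728 * (4*18)^3 mod 37 = 23
j = 23 * 12^(-1) mod 37 = 5

j = 5 (mod 37)


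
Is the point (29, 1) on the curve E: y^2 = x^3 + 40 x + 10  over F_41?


Check whether y^2 = x^3 + 40 x + 10 (mod 41) for (x, y) = (29, 1).
LHS: y^2 = 1^2 mod 41 = 1
RHS: x^3 + 40 x + 10 = 29^3 + 40*29 + 10 mod 41 = 16
LHS != RHS

No, not on the curve


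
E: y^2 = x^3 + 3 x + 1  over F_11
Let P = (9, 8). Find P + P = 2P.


Doubling: s = (3 x1^2 + a) / (2 y1)
s = (3*9^2 + 3) / (2*8) mod 11 = 3
x3 = s^2 - 2 x1 mod 11 = 3^2 - 2*9 = 2
y3 = s (x1 - x3) - y1 mod 11 = 3 * (9 - 2) - 8 = 2

2P = (2, 2)


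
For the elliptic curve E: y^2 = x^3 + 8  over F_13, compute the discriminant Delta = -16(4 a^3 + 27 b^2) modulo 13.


4 a^3 + 27 b^2 = 4*0^3 + 27*8^2 = 0 + 1728 = 1728
Delta = -16 * (1728) = -27648
Delta mod 13 = 3

Delta = 3 (mod 13)


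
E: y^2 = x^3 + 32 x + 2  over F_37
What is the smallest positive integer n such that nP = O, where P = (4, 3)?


Compute successive multiples of P until we hit O:
  1P = (4, 3)
  2P = (30, 8)
  3P = (24, 33)
  4P = (2, 0)
  5P = (24, 4)
  6P = (30, 29)
  7P = (4, 34)
  8P = O

ord(P) = 8


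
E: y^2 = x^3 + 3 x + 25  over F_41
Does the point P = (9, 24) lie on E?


Check whether y^2 = x^3 + 3 x + 25 (mod 41) for (x, y) = (9, 24).
LHS: y^2 = 24^2 mod 41 = 2
RHS: x^3 + 3 x + 25 = 9^3 + 3*9 + 25 mod 41 = 2
LHS = RHS

Yes, on the curve


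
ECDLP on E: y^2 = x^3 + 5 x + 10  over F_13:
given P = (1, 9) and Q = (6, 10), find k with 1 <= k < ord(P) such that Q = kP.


Enumerate multiples of P until we hit Q = (6, 10):
  1P = (1, 9)
  2P = (12, 2)
  3P = (9, 2)
  4P = (6, 10)
Match found at i = 4.

k = 4


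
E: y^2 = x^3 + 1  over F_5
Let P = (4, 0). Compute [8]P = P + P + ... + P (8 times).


k = 8 = 1000_2 (binary, LSB first: 0001)
Double-and-add from P = (4, 0):
  bit 0 = 0: acc unchanged = O
  bit 1 = 0: acc unchanged = O
  bit 2 = 0: acc unchanged = O
  bit 3 = 1: acc = O + O = O

8P = O


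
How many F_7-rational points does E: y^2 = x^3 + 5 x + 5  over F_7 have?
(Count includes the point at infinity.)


For each x in F_7, count y with y^2 = x^3 + 5 x + 5 mod 7:
  x = 1: RHS = 4, y in [2, 5]  -> 2 point(s)
  x = 2: RHS = 2, y in [3, 4]  -> 2 point(s)
  x = 5: RHS = 1, y in [1, 6]  -> 2 point(s)
Affine points: 6. Add the point at infinity: total = 7.

#E(F_7) = 7


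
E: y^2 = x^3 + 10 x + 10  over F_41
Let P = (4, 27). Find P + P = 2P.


Doubling: s = (3 x1^2 + a) / (2 y1)
s = (3*4^2 + 10) / (2*27) mod 41 = 36
x3 = s^2 - 2 x1 mod 41 = 36^2 - 2*4 = 17
y3 = s (x1 - x3) - y1 mod 41 = 36 * (4 - 17) - 27 = 38

2P = (17, 38)


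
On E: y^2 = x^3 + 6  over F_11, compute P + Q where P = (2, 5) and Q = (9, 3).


P != Q, so use the chord formula.
s = (y2 - y1) / (x2 - x1) = (9) / (7) mod 11 = 6
x3 = s^2 - x1 - x2 mod 11 = 6^2 - 2 - 9 = 3
y3 = s (x1 - x3) - y1 mod 11 = 6 * (2 - 3) - 5 = 0

P + Q = (3, 0)


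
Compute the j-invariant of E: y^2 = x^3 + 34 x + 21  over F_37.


Delta = -16(4 a^3 + 27 b^2) mod 37 = 27
-1728 * (4 a)^3 = -1728 * (4*34)^3 mod 37 = 10
j = 10 * 27^(-1) mod 37 = 36

j = 36 (mod 37)


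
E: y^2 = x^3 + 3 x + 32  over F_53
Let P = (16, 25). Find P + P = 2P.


Doubling: s = (3 x1^2 + a) / (2 y1)
s = (3*16^2 + 3) / (2*25) mod 53 = 8
x3 = s^2 - 2 x1 mod 53 = 8^2 - 2*16 = 32
y3 = s (x1 - x3) - y1 mod 53 = 8 * (16 - 32) - 25 = 6

2P = (32, 6)


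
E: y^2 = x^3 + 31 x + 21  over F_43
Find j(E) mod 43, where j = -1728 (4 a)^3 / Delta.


Delta = -16(4 a^3 + 27 b^2) mod 43 = 17
-1728 * (4 a)^3 = -1728 * (4*31)^3 mod 43 = 11
j = 11 * 17^(-1) mod 43 = 31

j = 31 (mod 43)


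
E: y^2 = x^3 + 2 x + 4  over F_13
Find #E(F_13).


For each x in F_13, count y with y^2 = x^3 + 2 x + 4 mod 13:
  x = 0: RHS = 4, y in [2, 11]  -> 2 point(s)
  x = 2: RHS = 3, y in [4, 9]  -> 2 point(s)
  x = 5: RHS = 9, y in [3, 10]  -> 2 point(s)
  x = 7: RHS = 10, y in [6, 7]  -> 2 point(s)
  x = 8: RHS = 12, y in [5, 8]  -> 2 point(s)
  x = 9: RHS = 10, y in [6, 7]  -> 2 point(s)
  x = 10: RHS = 10, y in [6, 7]  -> 2 point(s)
  x = 12: RHS = 1, y in [1, 12]  -> 2 point(s)
Affine points: 16. Add the point at infinity: total = 17.

#E(F_13) = 17


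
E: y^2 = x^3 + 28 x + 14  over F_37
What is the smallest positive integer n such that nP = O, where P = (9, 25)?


Compute successive multiples of P until we hit O:
  1P = (9, 25)
  2P = (10, 31)
  3P = (17, 1)
  4P = (20, 8)
  5P = (11, 5)
  6P = (6, 19)
  7P = (26, 15)
  8P = (30, 20)
  ... (continuing to 28P)
  28P = O

ord(P) = 28


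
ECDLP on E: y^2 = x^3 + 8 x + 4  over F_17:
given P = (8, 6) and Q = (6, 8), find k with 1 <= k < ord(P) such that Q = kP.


Enumerate multiples of P until we hit Q = (6, 8):
  1P = (8, 6)
  2P = (3, 15)
  3P = (14, 15)
  4P = (10, 8)
  5P = (0, 2)
  6P = (5, 4)
  7P = (12, 14)
  8P = (1, 8)
  9P = (6, 8)
Match found at i = 9.

k = 9


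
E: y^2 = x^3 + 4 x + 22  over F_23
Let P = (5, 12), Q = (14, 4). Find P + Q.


P != Q, so use the chord formula.
s = (y2 - y1) / (x2 - x1) = (15) / (9) mod 23 = 17
x3 = s^2 - x1 - x2 mod 23 = 17^2 - 5 - 14 = 17
y3 = s (x1 - x3) - y1 mod 23 = 17 * (5 - 17) - 12 = 14

P + Q = (17, 14)


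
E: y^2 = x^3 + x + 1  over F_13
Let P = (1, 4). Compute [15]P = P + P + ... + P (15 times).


k = 15 = 1111_2 (binary, LSB first: 1111)
Double-and-add from P = (1, 4):
  bit 0 = 1: acc = O + (1, 4) = (1, 4)
  bit 1 = 1: acc = (1, 4) + (8, 12) = (0, 12)
  bit 2 = 1: acc = (0, 12) + (11, 11) = (12, 8)
  bit 3 = 1: acc = (12, 8) + (4, 2) = (0, 1)

15P = (0, 1)


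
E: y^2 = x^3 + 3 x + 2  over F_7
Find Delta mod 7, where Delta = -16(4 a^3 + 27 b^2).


4 a^3 + 27 b^2 = 4*3^3 + 27*2^2 = 108 + 108 = 216
Delta = -16 * (216) = -3456
Delta mod 7 = 2

Delta = 2 (mod 7)


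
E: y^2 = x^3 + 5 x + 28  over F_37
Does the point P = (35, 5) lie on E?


Check whether y^2 = x^3 + 5 x + 28 (mod 37) for (x, y) = (35, 5).
LHS: y^2 = 5^2 mod 37 = 25
RHS: x^3 + 5 x + 28 = 35^3 + 5*35 + 28 mod 37 = 10
LHS != RHS

No, not on the curve


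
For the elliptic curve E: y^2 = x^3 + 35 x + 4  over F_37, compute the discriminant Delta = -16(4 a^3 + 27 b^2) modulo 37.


4 a^3 + 27 b^2 = 4*35^3 + 27*4^2 = 171500 + 432 = 171932
Delta = -16 * (171932) = -2750912
Delta mod 37 = 1

Delta = 1 (mod 37)


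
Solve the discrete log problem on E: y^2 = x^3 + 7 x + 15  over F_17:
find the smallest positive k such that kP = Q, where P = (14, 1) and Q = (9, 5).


Enumerate multiples of P until we hit Q = (9, 5):
  1P = (14, 1)
  2P = (6, 16)
  3P = (13, 12)
  4P = (9, 12)
  5P = (7, 4)
  6P = (0, 10)
  7P = (12, 5)
  8P = (12, 12)
  9P = (0, 7)
  10P = (7, 13)
  11P = (9, 5)
Match found at i = 11.

k = 11


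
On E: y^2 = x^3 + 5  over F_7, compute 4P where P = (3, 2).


k = 4 = 100_2 (binary, LSB first: 001)
Double-and-add from P = (3, 2):
  bit 0 = 0: acc unchanged = O
  bit 1 = 0: acc unchanged = O
  bit 2 = 1: acc = O + (6, 2) = (6, 2)

4P = (6, 2)


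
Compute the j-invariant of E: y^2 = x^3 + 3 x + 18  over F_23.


Delta = -16(4 a^3 + 27 b^2) mod 23 = 7
-1728 * (4 a)^3 = -1728 * (4*3)^3 mod 23 = 14
j = 14 * 7^(-1) mod 23 = 2

j = 2 (mod 23)


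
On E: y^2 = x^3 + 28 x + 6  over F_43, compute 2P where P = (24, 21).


Doubling: s = (3 x1^2 + a) / (2 y1)
s = (3*24^2 + 28) / (2*21) mod 43 = 7
x3 = s^2 - 2 x1 mod 43 = 7^2 - 2*24 = 1
y3 = s (x1 - x3) - y1 mod 43 = 7 * (24 - 1) - 21 = 11

2P = (1, 11)


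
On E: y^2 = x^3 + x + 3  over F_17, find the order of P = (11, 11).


Compute successive multiples of P until we hit O:
  1P = (11, 11)
  2P = (16, 16)
  3P = (8, 9)
  4P = (6, 15)
  5P = (2, 9)
  6P = (3, 4)
  7P = (12, 3)
  8P = (7, 8)
  ... (continuing to 17P)
  17P = O

ord(P) = 17


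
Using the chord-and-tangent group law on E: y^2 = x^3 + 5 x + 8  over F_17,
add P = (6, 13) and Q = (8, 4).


P != Q, so use the chord formula.
s = (y2 - y1) / (x2 - x1) = (8) / (2) mod 17 = 4
x3 = s^2 - x1 - x2 mod 17 = 4^2 - 6 - 8 = 2
y3 = s (x1 - x3) - y1 mod 17 = 4 * (6 - 2) - 13 = 3

P + Q = (2, 3)


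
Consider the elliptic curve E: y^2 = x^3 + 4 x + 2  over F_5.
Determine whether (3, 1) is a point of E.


Check whether y^2 = x^3 + 4 x + 2 (mod 5) for (x, y) = (3, 1).
LHS: y^2 = 1^2 mod 5 = 1
RHS: x^3 + 4 x + 2 = 3^3 + 4*3 + 2 mod 5 = 1
LHS = RHS

Yes, on the curve


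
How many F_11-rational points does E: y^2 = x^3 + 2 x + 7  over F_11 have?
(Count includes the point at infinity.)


For each x in F_11, count y with y^2 = x^3 + 2 x + 7 mod 11:
  x = 6: RHS = 4, y in [2, 9]  -> 2 point(s)
  x = 7: RHS = 1, y in [1, 10]  -> 2 point(s)
  x = 10: RHS = 4, y in [2, 9]  -> 2 point(s)
Affine points: 6. Add the point at infinity: total = 7.

#E(F_11) = 7


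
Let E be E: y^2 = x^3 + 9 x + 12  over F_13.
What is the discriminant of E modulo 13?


4 a^3 + 27 b^2 = 4*9^3 + 27*12^2 = 2916 + 3888 = 6804
Delta = -16 * (6804) = -108864
Delta mod 13 = 11

Delta = 11 (mod 13)


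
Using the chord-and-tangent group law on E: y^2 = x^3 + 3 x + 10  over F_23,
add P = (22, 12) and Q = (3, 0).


P != Q, so use the chord formula.
s = (y2 - y1) / (x2 - x1) = (11) / (4) mod 23 = 20
x3 = s^2 - x1 - x2 mod 23 = 20^2 - 22 - 3 = 7
y3 = s (x1 - x3) - y1 mod 23 = 20 * (22 - 7) - 12 = 12

P + Q = (7, 12)


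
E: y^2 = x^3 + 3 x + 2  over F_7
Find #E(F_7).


For each x in F_7, count y with y^2 = x^3 + 3 x + 2 mod 7:
  x = 0: RHS = 2, y in [3, 4]  -> 2 point(s)
  x = 2: RHS = 2, y in [3, 4]  -> 2 point(s)
  x = 4: RHS = 1, y in [1, 6]  -> 2 point(s)
  x = 5: RHS = 2, y in [3, 4]  -> 2 point(s)
Affine points: 8. Add the point at infinity: total = 9.

#E(F_7) = 9


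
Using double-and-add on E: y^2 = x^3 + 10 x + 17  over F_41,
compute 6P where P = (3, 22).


k = 6 = 110_2 (binary, LSB first: 011)
Double-and-add from P = (3, 22):
  bit 0 = 0: acc unchanged = O
  bit 1 = 1: acc = O + (14, 20) = (14, 20)
  bit 2 = 1: acc = (14, 20) + (15, 4) = (22, 26)

6P = (22, 26)


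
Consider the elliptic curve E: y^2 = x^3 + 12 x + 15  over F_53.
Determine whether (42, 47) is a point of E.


Check whether y^2 = x^3 + 12 x + 15 (mod 53) for (x, y) = (42, 47).
LHS: y^2 = 47^2 mod 53 = 36
RHS: x^3 + 12 x + 15 = 42^3 + 12*42 + 15 mod 53 = 36
LHS = RHS

Yes, on the curve


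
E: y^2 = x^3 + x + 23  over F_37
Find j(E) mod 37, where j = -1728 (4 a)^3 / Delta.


Delta = -16(4 a^3 + 27 b^2) mod 37 = 31
-1728 * (4 a)^3 = -1728 * (4*1)^3 mod 37 = 1
j = 1 * 31^(-1) mod 37 = 6

j = 6 (mod 37)


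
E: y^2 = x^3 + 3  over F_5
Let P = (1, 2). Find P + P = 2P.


Doubling: s = (3 x1^2 + a) / (2 y1)
s = (3*1^2 + 0) / (2*2) mod 5 = 2
x3 = s^2 - 2 x1 mod 5 = 2^2 - 2*1 = 2
y3 = s (x1 - x3) - y1 mod 5 = 2 * (1 - 2) - 2 = 1

2P = (2, 1)


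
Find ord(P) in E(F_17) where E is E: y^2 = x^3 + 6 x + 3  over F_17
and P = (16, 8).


Compute successive multiples of P until we hit O:
  1P = (16, 8)
  2P = (15, 0)
  3P = (16, 9)
  4P = O

ord(P) = 4


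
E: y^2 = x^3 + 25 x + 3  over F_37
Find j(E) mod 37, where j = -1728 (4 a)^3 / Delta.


Delta = -16(4 a^3 + 27 b^2) mod 37 = 33
-1728 * (4 a)^3 = -1728 * (4*25)^3 mod 37 = 11
j = 11 * 33^(-1) mod 37 = 25

j = 25 (mod 37)


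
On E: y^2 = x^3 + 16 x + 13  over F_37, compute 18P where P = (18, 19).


k = 18 = 10010_2 (binary, LSB first: 01001)
Double-and-add from P = (18, 19):
  bit 0 = 0: acc unchanged = O
  bit 1 = 1: acc = O + (11, 15) = (11, 15)
  bit 2 = 0: acc unchanged = (11, 15)
  bit 3 = 0: acc unchanged = (11, 15)
  bit 4 = 1: acc = (11, 15) + (34, 7) = (18, 18)

18P = (18, 18)


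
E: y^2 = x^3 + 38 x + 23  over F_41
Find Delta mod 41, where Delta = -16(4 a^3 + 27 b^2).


4 a^3 + 27 b^2 = 4*38^3 + 27*23^2 = 219488 + 14283 = 233771
Delta = -16 * (233771) = -3740336
Delta mod 41 = 12

Delta = 12 (mod 41)


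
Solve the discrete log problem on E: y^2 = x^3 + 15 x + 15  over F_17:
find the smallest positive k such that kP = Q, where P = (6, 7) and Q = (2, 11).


Enumerate multiples of P until we hit Q = (2, 11):
  1P = (6, 7)
  2P = (3, 6)
  3P = (10, 3)
  4P = (2, 6)
  5P = (8, 1)
  6P = (12, 11)
  7P = (7, 15)
  8P = (0, 7)
  9P = (11, 10)
  10P = (16, 4)
  11P = (16, 13)
  12P = (11, 7)
  13P = (0, 10)
  14P = (7, 2)
  15P = (12, 6)
  16P = (8, 16)
  17P = (2, 11)
Match found at i = 17.

k = 17


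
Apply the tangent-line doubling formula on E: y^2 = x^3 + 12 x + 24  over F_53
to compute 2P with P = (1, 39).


Doubling: s = (3 x1^2 + a) / (2 y1)
s = (3*1^2 + 12) / (2*39) mod 53 = 43
x3 = s^2 - 2 x1 mod 53 = 43^2 - 2*1 = 45
y3 = s (x1 - x3) - y1 mod 53 = 43 * (1 - 45) - 39 = 30

2P = (45, 30)


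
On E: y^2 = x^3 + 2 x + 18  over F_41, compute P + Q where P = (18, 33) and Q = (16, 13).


P != Q, so use the chord formula.
s = (y2 - y1) / (x2 - x1) = (21) / (39) mod 41 = 10
x3 = s^2 - x1 - x2 mod 41 = 10^2 - 18 - 16 = 25
y3 = s (x1 - x3) - y1 mod 41 = 10 * (18 - 25) - 33 = 20

P + Q = (25, 20)


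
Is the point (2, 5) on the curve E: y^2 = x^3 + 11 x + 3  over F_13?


Check whether y^2 = x^3 + 11 x + 3 (mod 13) for (x, y) = (2, 5).
LHS: y^2 = 5^2 mod 13 = 12
RHS: x^3 + 11 x + 3 = 2^3 + 11*2 + 3 mod 13 = 7
LHS != RHS

No, not on the curve


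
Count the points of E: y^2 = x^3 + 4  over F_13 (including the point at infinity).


For each x in F_13, count y with y^2 = x^3 + 0 x + 4 mod 13:
  x = 0: RHS = 4, y in [2, 11]  -> 2 point(s)
  x = 2: RHS = 12, y in [5, 8]  -> 2 point(s)
  x = 4: RHS = 3, y in [4, 9]  -> 2 point(s)
  x = 5: RHS = 12, y in [5, 8]  -> 2 point(s)
  x = 6: RHS = 12, y in [5, 8]  -> 2 point(s)
  x = 7: RHS = 9, y in [3, 10]  -> 2 point(s)
  x = 8: RHS = 9, y in [3, 10]  -> 2 point(s)
  x = 10: RHS = 3, y in [4, 9]  -> 2 point(s)
  x = 11: RHS = 9, y in [3, 10]  -> 2 point(s)
  x = 12: RHS = 3, y in [4, 9]  -> 2 point(s)
Affine points: 20. Add the point at infinity: total = 21.

#E(F_13) = 21


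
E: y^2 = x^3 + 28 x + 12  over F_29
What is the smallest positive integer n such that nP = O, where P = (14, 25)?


Compute successive multiples of P until we hit O:
  1P = (14, 25)
  2P = (14, 4)
  3P = O

ord(P) = 3


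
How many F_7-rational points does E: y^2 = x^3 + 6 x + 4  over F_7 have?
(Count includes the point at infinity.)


For each x in F_7, count y with y^2 = x^3 + 6 x + 4 mod 7:
  x = 0: RHS = 4, y in [2, 5]  -> 2 point(s)
  x = 1: RHS = 4, y in [2, 5]  -> 2 point(s)
  x = 3: RHS = 0, y in [0]  -> 1 point(s)
  x = 4: RHS = 1, y in [1, 6]  -> 2 point(s)
  x = 6: RHS = 4, y in [2, 5]  -> 2 point(s)
Affine points: 9. Add the point at infinity: total = 10.

#E(F_7) = 10


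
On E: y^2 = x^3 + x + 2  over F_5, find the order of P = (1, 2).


Compute successive multiples of P until we hit O:
  1P = (1, 2)
  2P = (4, 0)
  3P = (1, 3)
  4P = O

ord(P) = 4


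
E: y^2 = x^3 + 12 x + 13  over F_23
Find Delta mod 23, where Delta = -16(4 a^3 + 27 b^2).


4 a^3 + 27 b^2 = 4*12^3 + 27*13^2 = 6912 + 4563 = 11475
Delta = -16 * (11475) = -183600
Delta mod 23 = 9

Delta = 9 (mod 23)


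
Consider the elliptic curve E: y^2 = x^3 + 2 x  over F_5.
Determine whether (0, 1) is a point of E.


Check whether y^2 = x^3 + 2 x + 0 (mod 5) for (x, y) = (0, 1).
LHS: y^2 = 1^2 mod 5 = 1
RHS: x^3 + 2 x + 0 = 0^3 + 2*0 + 0 mod 5 = 0
LHS != RHS

No, not on the curve


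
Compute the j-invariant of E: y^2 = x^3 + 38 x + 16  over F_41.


Delta = -16(4 a^3 + 27 b^2) mod 41 = 32
-1728 * (4 a)^3 = -1728 * (4*38)^3 mod 41 = 36
j = 36 * 32^(-1) mod 41 = 37

j = 37 (mod 41)


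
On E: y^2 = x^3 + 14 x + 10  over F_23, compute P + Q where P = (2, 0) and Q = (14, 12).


P != Q, so use the chord formula.
s = (y2 - y1) / (x2 - x1) = (12) / (12) mod 23 = 1
x3 = s^2 - x1 - x2 mod 23 = 1^2 - 2 - 14 = 8
y3 = s (x1 - x3) - y1 mod 23 = 1 * (2 - 8) - 0 = 17

P + Q = (8, 17)


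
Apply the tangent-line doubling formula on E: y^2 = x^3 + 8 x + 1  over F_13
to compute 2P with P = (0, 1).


Doubling: s = (3 x1^2 + a) / (2 y1)
s = (3*0^2 + 8) / (2*1) mod 13 = 4
x3 = s^2 - 2 x1 mod 13 = 4^2 - 2*0 = 3
y3 = s (x1 - x3) - y1 mod 13 = 4 * (0 - 3) - 1 = 0

2P = (3, 0)


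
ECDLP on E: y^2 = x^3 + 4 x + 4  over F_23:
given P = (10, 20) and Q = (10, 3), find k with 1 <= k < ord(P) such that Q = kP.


Enumerate multiples of P until we hit Q = (10, 3):
  1P = (10, 20)
  2P = (12, 20)
  3P = (1, 3)
  4P = (15, 14)
  5P = (16, 1)
  6P = (0, 2)
  7P = (19, 19)
  8P = (19, 4)
  9P = (0, 21)
  10P = (16, 22)
  11P = (15, 9)
  12P = (1, 20)
  13P = (12, 3)
  14P = (10, 3)
Match found at i = 14.

k = 14


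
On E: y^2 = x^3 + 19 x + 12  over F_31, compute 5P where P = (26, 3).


k = 5 = 101_2 (binary, LSB first: 101)
Double-and-add from P = (26, 3):
  bit 0 = 1: acc = O + (26, 3) = (26, 3)
  bit 1 = 0: acc unchanged = (26, 3)
  bit 2 = 1: acc = (26, 3) + (8, 5) = (15, 13)

5P = (15, 13)


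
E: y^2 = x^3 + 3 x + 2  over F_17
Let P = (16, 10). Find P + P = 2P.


Doubling: s = (3 x1^2 + a) / (2 y1)
s = (3*16^2 + 3) / (2*10) mod 17 = 2
x3 = s^2 - 2 x1 mod 17 = 2^2 - 2*16 = 6
y3 = s (x1 - x3) - y1 mod 17 = 2 * (16 - 6) - 10 = 10

2P = (6, 10)


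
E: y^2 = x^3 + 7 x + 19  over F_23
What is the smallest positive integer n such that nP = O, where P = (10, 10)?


Compute successive multiples of P until we hit O:
  1P = (10, 10)
  2P = (5, 15)
  3P = (9, 12)
  4P = (8, 9)
  5P = (11, 1)
  6P = (14, 3)
  7P = (15, 16)
  8P = (16, 15)
  ... (continuing to 23P)
  23P = O

ord(P) = 23


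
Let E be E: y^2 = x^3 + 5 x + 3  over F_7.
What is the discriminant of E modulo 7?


4 a^3 + 27 b^2 = 4*5^3 + 27*3^2 = 500 + 243 = 743
Delta = -16 * (743) = -11888
Delta mod 7 = 5

Delta = 5 (mod 7)


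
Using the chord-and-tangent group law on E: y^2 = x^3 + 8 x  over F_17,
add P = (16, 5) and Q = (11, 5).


P != Q, so use the chord formula.
s = (y2 - y1) / (x2 - x1) = (0) / (12) mod 17 = 0
x3 = s^2 - x1 - x2 mod 17 = 0^2 - 16 - 11 = 7
y3 = s (x1 - x3) - y1 mod 17 = 0 * (16 - 7) - 5 = 12

P + Q = (7, 12)


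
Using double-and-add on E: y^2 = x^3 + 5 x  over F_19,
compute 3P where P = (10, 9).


k = 3 = 11_2 (binary, LSB first: 11)
Double-and-add from P = (10, 9):
  bit 0 = 1: acc = O + (10, 9) = (10, 9)
  bit 1 = 1: acc = (10, 9) + (0, 0) = (10, 10)

3P = (10, 10)


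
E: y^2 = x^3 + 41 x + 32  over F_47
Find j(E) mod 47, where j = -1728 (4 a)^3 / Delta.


Delta = -16(4 a^3 + 27 b^2) mod 47 = 2
-1728 * (4 a)^3 = -1728 * (4*41)^3 mod 47 = 28
j = 28 * 2^(-1) mod 47 = 14

j = 14 (mod 47)


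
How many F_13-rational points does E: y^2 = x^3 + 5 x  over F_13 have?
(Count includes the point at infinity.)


For each x in F_13, count y with y^2 = x^3 + 5 x + 0 mod 13:
  x = 0: RHS = 0, y in [0]  -> 1 point(s)
  x = 3: RHS = 3, y in [4, 9]  -> 2 point(s)
  x = 6: RHS = 12, y in [5, 8]  -> 2 point(s)
  x = 7: RHS = 1, y in [1, 12]  -> 2 point(s)
  x = 10: RHS = 10, y in [6, 7]  -> 2 point(s)
Affine points: 9. Add the point at infinity: total = 10.

#E(F_13) = 10


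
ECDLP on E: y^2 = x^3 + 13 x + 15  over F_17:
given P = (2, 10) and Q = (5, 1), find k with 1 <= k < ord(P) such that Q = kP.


Enumerate multiples of P until we hit Q = (5, 1):
  1P = (2, 10)
  2P = (5, 16)
  3P = (14, 0)
  4P = (5, 1)
Match found at i = 4.

k = 4


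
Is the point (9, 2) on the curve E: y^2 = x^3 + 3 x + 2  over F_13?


Check whether y^2 = x^3 + 3 x + 2 (mod 13) for (x, y) = (9, 2).
LHS: y^2 = 2^2 mod 13 = 4
RHS: x^3 + 3 x + 2 = 9^3 + 3*9 + 2 mod 13 = 4
LHS = RHS

Yes, on the curve


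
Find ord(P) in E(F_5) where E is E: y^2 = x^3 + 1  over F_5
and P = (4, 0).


Compute successive multiples of P until we hit O:
  1P = (4, 0)
  2P = O

ord(P) = 2


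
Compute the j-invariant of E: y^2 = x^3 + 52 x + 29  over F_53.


Delta = -16(4 a^3 + 27 b^2) mod 53 = 14
-1728 * (4 a)^3 = -1728 * (4*52)^3 mod 53 = 34
j = 34 * 14^(-1) mod 53 = 10

j = 10 (mod 53)


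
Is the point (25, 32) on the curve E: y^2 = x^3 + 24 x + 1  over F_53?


Check whether y^2 = x^3 + 24 x + 1 (mod 53) for (x, y) = (25, 32).
LHS: y^2 = 32^2 mod 53 = 17
RHS: x^3 + 24 x + 1 = 25^3 + 24*25 + 1 mod 53 = 8
LHS != RHS

No, not on the curve


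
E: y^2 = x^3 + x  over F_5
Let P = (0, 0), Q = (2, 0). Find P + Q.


P != Q, so use the chord formula.
s = (y2 - y1) / (x2 - x1) = (0) / (2) mod 5 = 0
x3 = s^2 - x1 - x2 mod 5 = 0^2 - 0 - 2 = 3
y3 = s (x1 - x3) - y1 mod 5 = 0 * (0 - 3) - 0 = 0

P + Q = (3, 0)


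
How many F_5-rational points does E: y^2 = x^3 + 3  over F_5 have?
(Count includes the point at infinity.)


For each x in F_5, count y with y^2 = x^3 + 0 x + 3 mod 5:
  x = 1: RHS = 4, y in [2, 3]  -> 2 point(s)
  x = 2: RHS = 1, y in [1, 4]  -> 2 point(s)
  x = 3: RHS = 0, y in [0]  -> 1 point(s)
Affine points: 5. Add the point at infinity: total = 6.

#E(F_5) = 6


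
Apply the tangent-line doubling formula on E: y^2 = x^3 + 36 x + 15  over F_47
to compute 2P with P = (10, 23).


Doubling: s = (3 x1^2 + a) / (2 y1)
s = (3*10^2 + 36) / (2*23) mod 47 = 40
x3 = s^2 - 2 x1 mod 47 = 40^2 - 2*10 = 29
y3 = s (x1 - x3) - y1 mod 47 = 40 * (10 - 29) - 23 = 16

2P = (29, 16)


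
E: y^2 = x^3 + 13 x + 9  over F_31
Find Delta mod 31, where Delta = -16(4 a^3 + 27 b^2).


4 a^3 + 27 b^2 = 4*13^3 + 27*9^2 = 8788 + 2187 = 10975
Delta = -16 * (10975) = -175600
Delta mod 31 = 15

Delta = 15 (mod 31)


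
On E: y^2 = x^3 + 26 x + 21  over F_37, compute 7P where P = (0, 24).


k = 7 = 111_2 (binary, LSB first: 111)
Double-and-add from P = (0, 24):
  bit 0 = 1: acc = O + (0, 24) = (0, 24)
  bit 1 = 1: acc = (0, 24) + (1, 14) = (25, 4)
  bit 2 = 1: acc = (25, 4) + (23, 24) = (15, 7)

7P = (15, 7)


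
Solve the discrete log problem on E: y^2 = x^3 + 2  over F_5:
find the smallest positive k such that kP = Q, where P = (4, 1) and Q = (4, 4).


Enumerate multiples of P until we hit Q = (4, 4):
  1P = (4, 1)
  2P = (3, 3)
  3P = (2, 0)
  4P = (3, 2)
  5P = (4, 4)
Match found at i = 5.

k = 5


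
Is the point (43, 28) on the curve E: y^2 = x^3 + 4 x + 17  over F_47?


Check whether y^2 = x^3 + 4 x + 17 (mod 47) for (x, y) = (43, 28).
LHS: y^2 = 28^2 mod 47 = 32
RHS: x^3 + 4 x + 17 = 43^3 + 4*43 + 17 mod 47 = 31
LHS != RHS

No, not on the curve


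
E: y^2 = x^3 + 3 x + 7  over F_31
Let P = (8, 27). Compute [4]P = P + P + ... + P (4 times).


k = 4 = 100_2 (binary, LSB first: 001)
Double-and-add from P = (8, 27):
  bit 0 = 0: acc unchanged = O
  bit 1 = 0: acc unchanged = O
  bit 2 = 1: acc = O + (0, 21) = (0, 21)

4P = (0, 21)


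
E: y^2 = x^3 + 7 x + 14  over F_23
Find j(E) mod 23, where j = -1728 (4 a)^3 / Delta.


Delta = -16(4 a^3 + 27 b^2) mod 23 = 4
-1728 * (4 a)^3 = -1728 * (4*7)^3 mod 23 = 16
j = 16 * 4^(-1) mod 23 = 4

j = 4 (mod 23)


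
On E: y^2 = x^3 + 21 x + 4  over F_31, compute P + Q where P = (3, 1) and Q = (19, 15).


P != Q, so use the chord formula.
s = (y2 - y1) / (x2 - x1) = (14) / (16) mod 31 = 28
x3 = s^2 - x1 - x2 mod 31 = 28^2 - 3 - 19 = 18
y3 = s (x1 - x3) - y1 mod 31 = 28 * (3 - 18) - 1 = 13

P + Q = (18, 13)


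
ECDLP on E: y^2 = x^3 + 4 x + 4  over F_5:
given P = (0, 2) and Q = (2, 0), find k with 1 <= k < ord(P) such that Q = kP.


Enumerate multiples of P until we hit Q = (2, 0):
  1P = (0, 2)
  2P = (1, 2)
  3P = (4, 3)
  4P = (2, 0)
Match found at i = 4.

k = 4


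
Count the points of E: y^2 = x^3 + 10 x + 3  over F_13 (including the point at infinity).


For each x in F_13, count y with y^2 = x^3 + 10 x + 3 mod 13:
  x = 0: RHS = 3, y in [4, 9]  -> 2 point(s)
  x = 1: RHS = 1, y in [1, 12]  -> 2 point(s)
  x = 4: RHS = 3, y in [4, 9]  -> 2 point(s)
  x = 5: RHS = 9, y in [3, 10]  -> 2 point(s)
  x = 7: RHS = 0, y in [0]  -> 1 point(s)
  x = 8: RHS = 10, y in [6, 7]  -> 2 point(s)
  x = 9: RHS = 3, y in [4, 9]  -> 2 point(s)
  x = 11: RHS = 1, y in [1, 12]  -> 2 point(s)
Affine points: 15. Add the point at infinity: total = 16.

#E(F_13) = 16


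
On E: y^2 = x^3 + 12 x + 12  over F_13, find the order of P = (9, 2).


Compute successive multiples of P until we hit O:
  1P = (9, 2)
  2P = (12, 5)
  3P = (6, 1)
  4P = (1, 5)
  5P = (7, 7)
  6P = (0, 8)
  7P = (3, 7)
  8P = (10, 1)
  ... (continuing to 19P)
  19P = O

ord(P) = 19


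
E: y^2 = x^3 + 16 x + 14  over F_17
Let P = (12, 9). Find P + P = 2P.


Doubling: s = (3 x1^2 + a) / (2 y1)
s = (3*12^2 + 16) / (2*9) mod 17 = 6
x3 = s^2 - 2 x1 mod 17 = 6^2 - 2*12 = 12
y3 = s (x1 - x3) - y1 mod 17 = 6 * (12 - 12) - 9 = 8

2P = (12, 8)


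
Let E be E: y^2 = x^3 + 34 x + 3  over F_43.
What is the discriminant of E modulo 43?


4 a^3 + 27 b^2 = 4*34^3 + 27*3^2 = 157216 + 243 = 157459
Delta = -16 * (157459) = -2519344
Delta mod 43 = 26

Delta = 26 (mod 43)


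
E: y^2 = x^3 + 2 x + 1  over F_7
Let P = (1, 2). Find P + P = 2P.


Doubling: s = (3 x1^2 + a) / (2 y1)
s = (3*1^2 + 2) / (2*2) mod 7 = 3
x3 = s^2 - 2 x1 mod 7 = 3^2 - 2*1 = 0
y3 = s (x1 - x3) - y1 mod 7 = 3 * (1 - 0) - 2 = 1

2P = (0, 1)


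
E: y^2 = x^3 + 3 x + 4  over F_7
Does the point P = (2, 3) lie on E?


Check whether y^2 = x^3 + 3 x + 4 (mod 7) for (x, y) = (2, 3).
LHS: y^2 = 3^2 mod 7 = 2
RHS: x^3 + 3 x + 4 = 2^3 + 3*2 + 4 mod 7 = 4
LHS != RHS

No, not on the curve


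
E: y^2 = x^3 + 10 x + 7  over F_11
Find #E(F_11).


For each x in F_11, count y with y^2 = x^3 + 10 x + 7 mod 11:
  x = 3: RHS = 9, y in [3, 8]  -> 2 point(s)
  x = 4: RHS = 1, y in [1, 10]  -> 2 point(s)
  x = 8: RHS = 5, y in [4, 7]  -> 2 point(s)
  x = 9: RHS = 1, y in [1, 10]  -> 2 point(s)
Affine points: 8. Add the point at infinity: total = 9.

#E(F_11) = 9


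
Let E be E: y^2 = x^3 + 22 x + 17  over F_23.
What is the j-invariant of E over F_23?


Delta = -16(4 a^3 + 27 b^2) mod 23 = 14
-1728 * (4 a)^3 = -1728 * (4*22)^3 mod 23 = 8
j = 8 * 14^(-1) mod 23 = 17

j = 17 (mod 23)


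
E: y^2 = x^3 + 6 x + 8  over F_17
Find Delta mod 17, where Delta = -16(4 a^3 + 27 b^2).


4 a^3 + 27 b^2 = 4*6^3 + 27*8^2 = 864 + 1728 = 2592
Delta = -16 * (2592) = -41472
Delta mod 17 = 8

Delta = 8 (mod 17)


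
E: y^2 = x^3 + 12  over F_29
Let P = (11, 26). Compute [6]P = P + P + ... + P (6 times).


k = 6 = 110_2 (binary, LSB first: 011)
Double-and-add from P = (11, 26):
  bit 0 = 0: acc unchanged = O
  bit 1 = 1: acc = O + (6, 5) = (6, 5)
  bit 2 = 1: acc = (6, 5) + (13, 18) = (17, 16)

6P = (17, 16)


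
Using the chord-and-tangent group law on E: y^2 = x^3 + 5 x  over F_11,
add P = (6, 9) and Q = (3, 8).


P != Q, so use the chord formula.
s = (y2 - y1) / (x2 - x1) = (10) / (8) mod 11 = 4
x3 = s^2 - x1 - x2 mod 11 = 4^2 - 6 - 3 = 7
y3 = s (x1 - x3) - y1 mod 11 = 4 * (6 - 7) - 9 = 9

P + Q = (7, 9)


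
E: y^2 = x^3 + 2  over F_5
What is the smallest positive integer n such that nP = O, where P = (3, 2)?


Compute successive multiples of P until we hit O:
  1P = (3, 2)
  2P = (3, 3)
  3P = O

ord(P) = 3


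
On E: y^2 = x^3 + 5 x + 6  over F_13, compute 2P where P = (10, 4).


Doubling: s = (3 x1^2 + a) / (2 y1)
s = (3*10^2 + 5) / (2*4) mod 13 = 4
x3 = s^2 - 2 x1 mod 13 = 4^2 - 2*10 = 9
y3 = s (x1 - x3) - y1 mod 13 = 4 * (10 - 9) - 4 = 0

2P = (9, 0)


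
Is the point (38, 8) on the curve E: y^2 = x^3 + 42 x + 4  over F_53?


Check whether y^2 = x^3 + 42 x + 4 (mod 53) for (x, y) = (38, 8).
LHS: y^2 = 8^2 mod 53 = 11
RHS: x^3 + 42 x + 4 = 38^3 + 42*38 + 4 mod 53 = 27
LHS != RHS

No, not on the curve


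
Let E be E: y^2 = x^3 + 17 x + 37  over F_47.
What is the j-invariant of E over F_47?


Delta = -16(4 a^3 + 27 b^2) mod 47 = 38
-1728 * (4 a)^3 = -1728 * (4*17)^3 mod 47 = 22
j = 22 * 38^(-1) mod 47 = 8

j = 8 (mod 47)


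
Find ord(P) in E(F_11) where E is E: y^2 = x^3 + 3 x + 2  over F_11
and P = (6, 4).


Compute successive multiples of P until we hit O:
  1P = (6, 4)
  2P = (4, 10)
  3P = (10, 8)
  4P = (7, 6)
  5P = (2, 4)
  6P = (3, 7)
  7P = (3, 4)
  8P = (2, 7)
  ... (continuing to 13P)
  13P = O

ord(P) = 13


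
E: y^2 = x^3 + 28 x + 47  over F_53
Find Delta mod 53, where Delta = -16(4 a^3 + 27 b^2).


4 a^3 + 27 b^2 = 4*28^3 + 27*47^2 = 87808 + 59643 = 147451
Delta = -16 * (147451) = -2359216
Delta mod 53 = 26

Delta = 26 (mod 53)


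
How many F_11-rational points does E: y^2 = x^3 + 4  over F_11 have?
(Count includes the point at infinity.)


For each x in F_11, count y with y^2 = x^3 + 0 x + 4 mod 11:
  x = 0: RHS = 4, y in [2, 9]  -> 2 point(s)
  x = 1: RHS = 5, y in [4, 7]  -> 2 point(s)
  x = 2: RHS = 1, y in [1, 10]  -> 2 point(s)
  x = 3: RHS = 9, y in [3, 8]  -> 2 point(s)
  x = 6: RHS = 0, y in [0]  -> 1 point(s)
  x = 10: RHS = 3, y in [5, 6]  -> 2 point(s)
Affine points: 11. Add the point at infinity: total = 12.

#E(F_11) = 12


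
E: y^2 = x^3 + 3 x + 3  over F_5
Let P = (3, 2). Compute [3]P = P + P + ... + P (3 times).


k = 3 = 11_2 (binary, LSB first: 11)
Double-and-add from P = (3, 2):
  bit 0 = 1: acc = O + (3, 2) = (3, 2)
  bit 1 = 1: acc = (3, 2) + (4, 3) = (4, 2)

3P = (4, 2)


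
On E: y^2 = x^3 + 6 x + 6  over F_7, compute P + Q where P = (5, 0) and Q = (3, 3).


P != Q, so use the chord formula.
s = (y2 - y1) / (x2 - x1) = (3) / (5) mod 7 = 2
x3 = s^2 - x1 - x2 mod 7 = 2^2 - 5 - 3 = 3
y3 = s (x1 - x3) - y1 mod 7 = 2 * (5 - 3) - 0 = 4

P + Q = (3, 4)


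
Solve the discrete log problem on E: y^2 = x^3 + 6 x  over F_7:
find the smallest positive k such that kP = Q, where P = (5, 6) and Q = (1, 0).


Enumerate multiples of P until we hit Q = (1, 0):
  1P = (5, 6)
  2P = (1, 0)
Match found at i = 2.

k = 2


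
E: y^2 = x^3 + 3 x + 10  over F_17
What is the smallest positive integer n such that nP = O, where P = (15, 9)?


Compute successive multiples of P until we hit O:
  1P = (15, 9)
  2P = (8, 11)
  3P = (9, 16)
  4P = (9, 1)
  5P = (8, 6)
  6P = (15, 8)
  7P = O

ord(P) = 7


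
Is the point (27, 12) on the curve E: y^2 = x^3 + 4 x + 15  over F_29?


Check whether y^2 = x^3 + 4 x + 15 (mod 29) for (x, y) = (27, 12).
LHS: y^2 = 12^2 mod 29 = 28
RHS: x^3 + 4 x + 15 = 27^3 + 4*27 + 15 mod 29 = 28
LHS = RHS

Yes, on the curve


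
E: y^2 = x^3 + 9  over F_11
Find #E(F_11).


For each x in F_11, count y with y^2 = x^3 + 0 x + 9 mod 11:
  x = 0: RHS = 9, y in [3, 8]  -> 2 point(s)
  x = 3: RHS = 3, y in [5, 6]  -> 2 point(s)
  x = 6: RHS = 5, y in [4, 7]  -> 2 point(s)
  x = 7: RHS = 0, y in [0]  -> 1 point(s)
  x = 8: RHS = 4, y in [2, 9]  -> 2 point(s)
  x = 9: RHS = 1, y in [1, 10]  -> 2 point(s)
Affine points: 11. Add the point at infinity: total = 12.

#E(F_11) = 12
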